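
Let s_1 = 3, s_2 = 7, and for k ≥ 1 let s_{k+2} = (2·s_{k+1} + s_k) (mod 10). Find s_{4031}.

1

Listing terms: s_1 = 3; s_2 = 7; s_3 = 7; s_4 = 1; s_5 = 9; s_6 = 9; s_7 = 7; s_8 = 3; s_9 = 3; s_{10} = 9; s_{11} = 1; s_{12} = 1; s_{13} = 3; s_{14} = 7.
The sequence repeats with period 12.
So s_{4031} = s_{1 + ((4031-1) mod 12)} = s_{11} = 1.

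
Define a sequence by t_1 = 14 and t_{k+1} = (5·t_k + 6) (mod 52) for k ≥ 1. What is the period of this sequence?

Computing terms: t_1 = 14; t_2 = 24; t_3 = 22; t_4 = 12; t_5 = 14.
Since t_5 = t_1 = 14, the sequence is periodic with period 4.

4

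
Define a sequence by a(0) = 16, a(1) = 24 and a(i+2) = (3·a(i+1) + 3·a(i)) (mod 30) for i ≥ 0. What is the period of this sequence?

4

Computing terms: a(0) = 16,  a(1) = 24,  a(2) = 0,  a(3) = 12,  a(4) = 6,  a(5) = 24,  a(6) = 0.
Since (a(5), a(6)) = (a(1), a(2)) = (24, 0) (two consecutive terms determine the rest), the sequence is eventually periodic: after a pre-period of length 1 it cycles with period 4.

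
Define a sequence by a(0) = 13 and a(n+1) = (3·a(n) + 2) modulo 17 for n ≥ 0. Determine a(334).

10

a(0) = 13,  a(1) = 7,  a(2) = 6,  a(3) = 3,  a(4) = 11,  a(5) = 1,  a(6) = 5,  a(7) = 0,  a(8) = 2,  a(9) = 8,  a(10) = 9,  a(11) = 12,  a(12) = 4,  a(13) = 14,  a(14) = 10,  a(15) = 15,  a(16) = 13.
Since a(16) = a(0) = 13, the sequence is periodic with period 16.
(334 - 0) mod 16 = 14, so a(334) = a(14) = 10.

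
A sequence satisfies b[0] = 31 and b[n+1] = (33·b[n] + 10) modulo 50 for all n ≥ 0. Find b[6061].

33

Computing terms: b[0] = 31, b[1] = 33, b[2] = 49, b[3] = 27, b[4] = 1, b[5] = 43, b[6] = 29, b[7] = 17, b[8] = 21, b[9] = 3, b[10] = 9, b[11] = 7, b[12] = 41, b[13] = 13, b[14] = 39, b[15] = 47, b[16] = 11, b[17] = 23, b[18] = 19, b[19] = 37, b[20] = 31.
Since b[20] = b[0] = 31, the sequence is periodic with period 20.
(6061 - 0) mod 20 = 1, so b[6061] = b[1] = 33.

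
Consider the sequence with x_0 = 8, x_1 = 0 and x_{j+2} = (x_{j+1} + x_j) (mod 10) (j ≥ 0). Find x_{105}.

4

We have x_0 = 8,  x_1 = 0,  x_2 = 8,  x_3 = 8,  x_4 = 6,  x_5 = 4,  x_6 = 0,  x_7 = 4,  x_8 = 4,  x_9 = 8,  x_{10} = 2,  x_{11} = 0,  x_{12} = 2,  x_{13} = 2,  x_{14} = 4,  x_{15} = 6,  x_{16} = 0,  x_{17} = 6,  x_{18} = 6,  x_{19} = 2,  x_{20} = 8,  x_{21} = 0.
The sequence repeats with period 20.
(105 - 0) mod 20 = 5, so x_{105} = x_5 = 4.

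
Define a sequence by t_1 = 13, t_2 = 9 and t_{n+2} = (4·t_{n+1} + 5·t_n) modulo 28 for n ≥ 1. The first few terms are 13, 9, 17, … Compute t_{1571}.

5

Listing terms: t_1 = 13; t_2 = 9; t_3 = 17; t_4 = 1; t_5 = 5; t_6 = 25; t_7 = 13; t_8 = 9.
The sequence repeats with period 6.
(1571 - 1) mod 6 = 4, so t_{1571} = t_5 = 5.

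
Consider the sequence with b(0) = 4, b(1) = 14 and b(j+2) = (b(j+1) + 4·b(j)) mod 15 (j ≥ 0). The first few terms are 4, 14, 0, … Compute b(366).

b(0) = 4, b(1) = 14, b(2) = 0, b(3) = 11, b(4) = 11, b(5) = 10, b(6) = 9, b(7) = 4, b(8) = 10, b(9) = 11, b(10) = 6, b(11) = 5, b(12) = 14, b(13) = 4, b(14) = 0, b(15) = 1, b(16) = 1, b(17) = 5, b(18) = 9, b(19) = 14, b(20) = 5, b(21) = 1, b(22) = 6, b(23) = 10, b(24) = 4, b(25) = 14.
The sequence repeats with period 24.
So b(366) = b(0 + ((366-0) mod 24)) = b(6) = 9.

9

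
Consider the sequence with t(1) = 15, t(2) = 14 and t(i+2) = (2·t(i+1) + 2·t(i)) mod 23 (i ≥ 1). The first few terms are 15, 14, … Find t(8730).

Computing terms: t(1) = 15, t(2) = 14, t(3) = 12, t(4) = 6, t(5) = 13, t(6) = 15, t(7) = 10, t(8) = 4, t(9) = 5, t(10) = 18, t(11) = 0, t(12) = 13, t(13) = 3, t(14) = 9, t(15) = 1, t(16) = 20, t(17) = 19, t(18) = 9, t(19) = 10, t(20) = 15, t(21) = 4, t(22) = 15, t(23) = 15, t(24) = 14.
The sequence repeats with period 22.
So t(8730) = t(1 + ((8730-1) mod 22)) = t(18) = 9.

9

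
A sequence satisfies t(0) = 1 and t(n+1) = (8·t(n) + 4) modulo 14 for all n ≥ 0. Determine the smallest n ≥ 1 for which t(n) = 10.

4

Listing terms: t(0) = 1, t(1) = 12, t(2) = 2, t(3) = 6, t(4) = 10, t(5) = 0, t(6) = 4, t(7) = 8, t(8) = 12.
Since t(8) = t(1) = 12, the sequence is eventually periodic: after a pre-period of length 1 it cycles with period 7.
The value 10 first appears (with n ≥ 1) at t(4).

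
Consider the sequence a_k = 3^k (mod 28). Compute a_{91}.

3

We have a_0 = 1,  a_1 = 3,  a_2 = 9,  a_3 = 27,  a_4 = 25,  a_5 = 19,  a_6 = 1.
The sequence repeats with period 6.
So a_{91} = a_{0 + ((91-0) mod 6)} = a_1 = 3.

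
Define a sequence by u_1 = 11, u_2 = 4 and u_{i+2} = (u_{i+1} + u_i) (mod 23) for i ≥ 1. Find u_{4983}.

0

u_1 = 11, u_2 = 4, u_3 = 15, u_4 = 19, u_5 = 11, u_6 = 7, u_7 = 18, u_8 = 2, u_9 = 20, u_{10} = 22, u_{11} = 19, u_{12} = 18, u_{13} = 14, u_{14} = 9, u_{15} = 0, u_{16} = 9, u_{17} = 9, u_{18} = 18, u_{19} = 4, u_{20} = 22, u_{21} = 3, u_{22} = 2, u_{23} = 5, u_{24} = 7, u_{25} = 12, u_{26} = 19, u_{27} = 8, u_{28} = 4, u_{29} = 12, u_{30} = 16, u_{31} = 5, u_{32} = 21, u_{33} = 3, u_{34} = 1, u_{35} = 4, u_{36} = 5, u_{37} = 9, u_{38} = 14, u_{39} = 0, u_{40} = 14, u_{41} = 14, u_{42} = 5, u_{43} = 19, u_{44} = 1, u_{45} = 20, u_{46} = 21, u_{47} = 18, u_{48} = 16, u_{49} = 11, u_{50} = 4.
Since (u_{49}, u_{50}) = (u_1, u_2) = (11, 4) (two consecutive terms determine the rest), the sequence is periodic with period 48.
So u_{4983} = u_{1 + ((4983-1) mod 48)} = u_{39} = 0.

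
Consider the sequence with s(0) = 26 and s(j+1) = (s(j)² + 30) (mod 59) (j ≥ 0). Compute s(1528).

Computing terms: s(0) = 26; s(1) = 57; s(2) = 34; s(3) = 6; s(4) = 7; s(5) = 20; s(6) = 17; s(7) = 24; s(8) = 16; s(9) = 50; s(10) = 52; s(11) = 20.
Since s(11) = s(5) = 20, the sequence is eventually periodic: after a pre-period of length 5 it cycles with period 6.
For j ≥ 5, s(j) depends only on (j - 5) mod 6. (1528 - 5) mod 6 = 5, so s(1528) = s(10) = 52.

52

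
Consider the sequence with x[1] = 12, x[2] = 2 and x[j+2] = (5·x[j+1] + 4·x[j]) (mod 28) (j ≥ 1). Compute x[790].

Listing terms: x[1] = 12; x[2] = 2; x[3] = 2; x[4] = 18; x[5] = 14; x[6] = 2; x[7] = 10; x[8] = 2; x[9] = 22; x[10] = 6; x[11] = 6; x[12] = 26; x[13] = 14; x[14] = 6; x[15] = 2; x[16] = 6; x[17] = 10; x[18] = 18; x[19] = 18; x[20] = 22; x[21] = 14; x[22] = 18; x[23] = 6; x[24] = 18; x[25] = 2; x[26] = 26; x[27] = 26; x[28] = 10; x[29] = 14; x[30] = 26; x[31] = 18; x[32] = 26; x[33] = 6; x[34] = 22; x[35] = 22; x[36] = 2; x[37] = 14; x[38] = 22; x[39] = 26; x[40] = 22; x[41] = 18; x[42] = 10; x[43] = 10; x[44] = 6; x[45] = 14; x[46] = 10; x[47] = 22; x[48] = 10; x[49] = 26; x[50] = 2; x[51] = 2.
Since (x[50], x[51]) = (x[2], x[3]) = (2, 2) (two consecutive terms determine the rest), the sequence is eventually periodic: after a pre-period of length 1 it cycles with period 48.
For j ≥ 2, x[j] depends only on (j - 2) mod 48. (790 - 2) mod 48 = 20, so x[790] = x[22] = 18.

18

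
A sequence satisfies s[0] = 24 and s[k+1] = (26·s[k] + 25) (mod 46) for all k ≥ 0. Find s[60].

25

Listing terms: s[0] = 24,  s[1] = 5,  s[2] = 17,  s[3] = 7,  s[4] = 23,  s[5] = 25,  s[6] = 31,  s[7] = 3,  s[8] = 11,  s[9] = 35,  s[10] = 15,  s[11] = 1,  s[12] = 5.
Since s[12] = s[1] = 5, the sequence is eventually periodic: after a pre-period of length 1 it cycles with period 11.
For k ≥ 1, s[k] depends only on (k - 1) mod 11. (60 - 1) mod 11 = 4, so s[60] = s[5] = 25.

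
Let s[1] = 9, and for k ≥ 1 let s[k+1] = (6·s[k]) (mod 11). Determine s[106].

Listing terms: s[1] = 9, s[2] = 10, s[3] = 5, s[4] = 8, s[5] = 4, s[6] = 2, s[7] = 1, s[8] = 6, s[9] = 3, s[10] = 7, s[11] = 9.
Since s[11] = s[1] = 9, the sequence is periodic with period 10.
So s[106] = s[1 + ((106-1) mod 10)] = s[6] = 2.

2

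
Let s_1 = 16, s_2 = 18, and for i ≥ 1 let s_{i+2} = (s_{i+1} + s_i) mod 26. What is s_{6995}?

Listing terms: s_1 = 16, s_2 = 18, s_3 = 8, s_4 = 0, s_5 = 8, s_6 = 8, s_7 = 16, s_8 = 24, s_9 = 14, s_{10} = 12, s_{11} = 0, s_{12} = 12, s_{13} = 12, s_{14} = 24, s_{15} = 10, s_{16} = 8, s_{17} = 18, s_{18} = 0, s_{19} = 18, s_{20} = 18, s_{21} = 10, s_{22} = 2, s_{23} = 12, s_{24} = 14, s_{25} = 0, s_{26} = 14, s_{27} = 14, s_{28} = 2, s_{29} = 16, s_{30} = 18.
The sequence repeats with period 28.
So s_{6995} = s_{1 + ((6995-1) mod 28)} = s_{23} = 12.

12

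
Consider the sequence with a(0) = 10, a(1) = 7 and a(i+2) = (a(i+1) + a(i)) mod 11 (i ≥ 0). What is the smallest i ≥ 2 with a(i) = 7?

6

Computing terms: a(0) = 10; a(1) = 7; a(2) = 6; a(3) = 2; a(4) = 8; a(5) = 10; a(6) = 7.
Since (a(5), a(6)) = (a(0), a(1)) = (10, 7) (two consecutive terms determine the rest), the sequence is periodic with period 5.
The value 7 next appears (with i ≥ 2) at a(6).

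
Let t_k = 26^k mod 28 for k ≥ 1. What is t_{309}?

20

t_1 = 26,  t_2 = 4,  t_3 = 20,  t_4 = 16,  t_5 = 24,  t_6 = 8,  t_7 = 12,  t_8 = 4.
Since t_8 = t_2 = 4, the sequence is eventually periodic: after a pre-period of length 1 it cycles with period 6.
For k ≥ 2, t_k depends only on (k - 2) mod 6. (309 - 2) mod 6 = 1, so t_{309} = t_3 = 20.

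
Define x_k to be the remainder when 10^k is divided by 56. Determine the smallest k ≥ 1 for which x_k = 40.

5

x_0 = 1, x_1 = 10, x_2 = 44, x_3 = 48, x_4 = 32, x_5 = 40, x_6 = 8, x_7 = 24, x_8 = 16, x_9 = 48.
Since x_9 = x_3 = 48, the sequence is eventually periodic: after a pre-period of length 3 it cycles with period 6.
The value 40 first appears (with k ≥ 1) at x_5.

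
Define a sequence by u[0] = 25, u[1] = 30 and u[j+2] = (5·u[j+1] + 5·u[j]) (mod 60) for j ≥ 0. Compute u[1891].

Listing terms: u[0] = 25; u[1] = 30; u[2] = 35; u[3] = 25; u[4] = 0; u[5] = 5; u[6] = 25; u[7] = 30.
Since (u[6], u[7]) = (u[0], u[1]) = (25, 30) (two consecutive terms determine the rest), the sequence is periodic with period 6.
So u[1891] = u[0 + ((1891-0) mod 6)] = u[1] = 30.

30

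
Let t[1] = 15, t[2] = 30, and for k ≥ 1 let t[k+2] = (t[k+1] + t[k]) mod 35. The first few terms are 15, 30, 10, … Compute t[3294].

We have t[1] = 15, t[2] = 30, t[3] = 10, t[4] = 5, t[5] = 15, t[6] = 20, t[7] = 0, t[8] = 20, t[9] = 20, t[10] = 5, t[11] = 25, t[12] = 30, t[13] = 20, t[14] = 15, t[15] = 0, t[16] = 15, t[17] = 15, t[18] = 30.
Since (t[17], t[18]) = (t[1], t[2]) = (15, 30) (two consecutive terms determine the rest), the sequence is periodic with period 16.
So t[3294] = t[1 + ((3294-1) mod 16)] = t[14] = 15.

15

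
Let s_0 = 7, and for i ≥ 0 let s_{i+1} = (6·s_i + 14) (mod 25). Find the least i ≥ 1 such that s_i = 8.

Computing terms: s_0 = 7; s_1 = 6; s_2 = 0; s_3 = 14; s_4 = 23; s_5 = 2; s_6 = 1; s_7 = 20; s_8 = 9; s_9 = 18; s_{10} = 22; s_{11} = 21; s_{12} = 15; s_{13} = 4; s_{14} = 13; s_{15} = 17; s_{16} = 16; s_{17} = 10; s_{18} = 24; s_{19} = 8; s_{20} = 12; s_{21} = 11; s_{22} = 5; s_{23} = 19; s_{24} = 3; s_{25} = 7.
Since s_{25} = s_0 = 7, the sequence is periodic with period 25.
The value 8 first appears (with i ≥ 1) at s_{19}.

19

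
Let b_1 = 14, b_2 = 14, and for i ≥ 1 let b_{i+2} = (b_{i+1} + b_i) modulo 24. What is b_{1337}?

Listing terms: b_1 = 14; b_2 = 14; b_3 = 4; b_4 = 18; b_5 = 22; b_6 = 16; b_7 = 14; b_8 = 6; b_9 = 20; b_{10} = 2; b_{11} = 22; b_{12} = 0; b_{13} = 22; b_{14} = 22; b_{15} = 20; b_{16} = 18; b_{17} = 14; b_{18} = 8; b_{19} = 22; b_{20} = 6; b_{21} = 4; b_{22} = 10; b_{23} = 14; b_{24} = 0; b_{25} = 14; b_{26} = 14.
Since (b_{25}, b_{26}) = (b_1, b_2) = (14, 14) (two consecutive terms determine the rest), the sequence is periodic with period 24.
So b_{1337} = b_{1 + ((1337-1) mod 24)} = b_{17} = 14.

14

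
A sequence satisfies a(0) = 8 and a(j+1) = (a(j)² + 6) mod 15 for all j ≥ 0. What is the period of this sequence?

3

a(0) = 8; a(1) = 10; a(2) = 1; a(3) = 7; a(4) = 10.
Since a(4) = a(1) = 10, the sequence is eventually periodic: after a pre-period of length 1 it cycles with period 3.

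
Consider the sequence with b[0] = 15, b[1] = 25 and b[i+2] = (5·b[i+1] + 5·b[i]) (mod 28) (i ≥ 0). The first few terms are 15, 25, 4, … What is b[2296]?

25

b[0] = 15; b[1] = 25; b[2] = 4; b[3] = 5; b[4] = 17; b[5] = 26; b[6] = 19; b[7] = 1; b[8] = 16; b[9] = 1; b[10] = 1; b[11] = 10; b[12] = 27; b[13] = 17; b[14] = 24; b[15] = 9; b[16] = 25; b[17] = 2; b[18] = 23; b[19] = 13; b[20] = 12; b[21] = 13; b[22] = 13; b[23] = 18; b[24] = 15; b[25] = 25.
The sequence repeats with period 24.
(2296 - 0) mod 24 = 16, so b[2296] = b[16] = 25.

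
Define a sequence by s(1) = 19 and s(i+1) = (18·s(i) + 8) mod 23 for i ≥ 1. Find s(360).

s(1) = 19,  s(2) = 5,  s(3) = 6,  s(4) = 1,  s(5) = 3,  s(6) = 16,  s(7) = 20,  s(8) = 0,  s(9) = 8,  s(10) = 14,  s(11) = 7,  s(12) = 19.
The sequence repeats with period 11.
(360 - 1) mod 11 = 7, so s(360) = s(8) = 0.

0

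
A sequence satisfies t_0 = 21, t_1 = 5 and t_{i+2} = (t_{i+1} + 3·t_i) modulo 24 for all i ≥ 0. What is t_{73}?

Computing terms: t_0 = 21,  t_1 = 5,  t_2 = 20,  t_3 = 11,  t_4 = 23,  t_5 = 8,  t_6 = 5,  t_7 = 5,  t_8 = 20.
Since (t_7, t_8) = (t_1, t_2) = (5, 20) (two consecutive terms determine the rest), the sequence is eventually periodic: after a pre-period of length 1 it cycles with period 6.
For i ≥ 1, t_i depends only on (i - 1) mod 6. (73 - 1) mod 6 = 0, so t_{73} = t_1 = 5.

5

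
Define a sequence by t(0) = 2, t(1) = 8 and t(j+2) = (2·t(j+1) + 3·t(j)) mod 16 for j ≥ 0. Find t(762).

Computing terms: t(0) = 2; t(1) = 8; t(2) = 6; t(3) = 4; t(4) = 10; t(5) = 0; t(6) = 14; t(7) = 12; t(8) = 2; t(9) = 8.
The sequence repeats with period 8.
So t(762) = t(0 + ((762-0) mod 8)) = t(2) = 6.

6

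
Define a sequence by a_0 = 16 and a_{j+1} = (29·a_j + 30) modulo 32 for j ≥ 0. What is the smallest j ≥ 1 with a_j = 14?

We have a_0 = 16; a_1 = 14; a_2 = 20; a_3 = 2; a_4 = 24; a_5 = 22; a_6 = 28; a_7 = 10; a_8 = 0; a_9 = 30; a_{10} = 4; a_{11} = 18; a_{12} = 8; a_{13} = 6; a_{14} = 12; a_{15} = 26; a_{16} = 16.
The sequence repeats with period 16.
The value 14 first appears (with j ≥ 1) at a_1.

1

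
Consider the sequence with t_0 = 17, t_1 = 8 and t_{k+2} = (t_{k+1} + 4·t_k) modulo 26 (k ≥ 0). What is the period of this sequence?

12

t_0 = 17, t_1 = 8, t_2 = 24, t_3 = 4, t_4 = 22, t_5 = 12, t_6 = 22, t_7 = 18, t_8 = 2, t_9 = 22, t_{10} = 4, t_{11} = 14, t_{12} = 4, t_{13} = 8, t_{14} = 24.
Since (t_{13}, t_{14}) = (t_1, t_2) = (8, 24) (two consecutive terms determine the rest), the sequence is eventually periodic: after a pre-period of length 1 it cycles with period 12.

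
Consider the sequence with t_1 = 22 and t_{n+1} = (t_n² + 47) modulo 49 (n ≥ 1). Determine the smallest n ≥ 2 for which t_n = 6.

We have t_1 = 22; t_2 = 41; t_3 = 13; t_4 = 20; t_5 = 6; t_6 = 34; t_7 = 27; t_8 = 41.
Since t_8 = t_2 = 41, the sequence is eventually periodic: after a pre-period of length 1 it cycles with period 6.
The value 6 first appears (with n ≥ 2) at t_5.

5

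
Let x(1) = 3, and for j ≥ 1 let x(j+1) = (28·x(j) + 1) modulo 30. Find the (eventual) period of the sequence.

12

Computing terms: x(1) = 3,  x(2) = 25,  x(3) = 11,  x(4) = 9,  x(5) = 13,  x(6) = 5,  x(7) = 21,  x(8) = 19,  x(9) = 23,  x(10) = 15,  x(11) = 1,  x(12) = 29,  x(13) = 3.
The sequence repeats with period 12.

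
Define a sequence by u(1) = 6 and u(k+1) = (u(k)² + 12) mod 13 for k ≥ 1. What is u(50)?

Computing terms: u(1) = 6; u(2) = 9; u(3) = 2; u(4) = 3; u(5) = 8; u(6) = 11; u(7) = 3.
Since u(7) = u(4) = 3, the sequence is eventually periodic: after a pre-period of length 3 it cycles with period 3.
For k ≥ 4, u(k) depends only on (k - 4) mod 3. (50 - 4) mod 3 = 1, so u(50) = u(5) = 8.

8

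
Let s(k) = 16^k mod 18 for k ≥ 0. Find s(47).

s(0) = 1,  s(1) = 16,  s(2) = 4,  s(3) = 10,  s(4) = 16.
Since s(4) = s(1) = 16, the sequence is eventually periodic: after a pre-period of length 1 it cycles with period 3.
For k ≥ 1, s(k) depends only on (k - 1) mod 3. (47 - 1) mod 3 = 1, so s(47) = s(2) = 4.

4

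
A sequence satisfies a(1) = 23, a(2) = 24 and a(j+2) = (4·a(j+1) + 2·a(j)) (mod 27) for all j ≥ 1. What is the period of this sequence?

18

Computing terms: a(1) = 23, a(2) = 24, a(3) = 7, a(4) = 22, a(5) = 21, a(6) = 20, a(7) = 14, a(8) = 15, a(9) = 7, a(10) = 4, a(11) = 3, a(12) = 20, a(13) = 5, a(14) = 6, a(15) = 7, a(16) = 13, a(17) = 12, a(18) = 20, a(19) = 23, a(20) = 24.
The sequence repeats with period 18.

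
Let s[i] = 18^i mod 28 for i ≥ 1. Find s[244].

4

Listing terms: s[1] = 18,  s[2] = 16,  s[3] = 8,  s[4] = 4,  s[5] = 16.
Since s[5] = s[2] = 16, the sequence is eventually periodic: after a pre-period of length 1 it cycles with period 3.
For i ≥ 2, s[i] depends only on (i - 2) mod 3. (244 - 2) mod 3 = 2, so s[244] = s[4] = 4.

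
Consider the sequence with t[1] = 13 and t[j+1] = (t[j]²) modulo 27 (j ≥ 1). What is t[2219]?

Computing terms: t[1] = 13; t[2] = 7; t[3] = 22; t[4] = 25; t[5] = 4; t[6] = 16; t[7] = 13.
Since t[7] = t[1] = 13, the sequence is periodic with period 6.
So t[2219] = t[1 + ((2219-1) mod 6)] = t[5] = 4.

4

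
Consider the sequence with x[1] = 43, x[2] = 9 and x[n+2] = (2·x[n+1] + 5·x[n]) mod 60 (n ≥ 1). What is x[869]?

We have x[1] = 43,  x[2] = 9,  x[3] = 53,  x[4] = 31,  x[5] = 27,  x[6] = 29,  x[7] = 13,  x[8] = 51,  x[9] = 47,  x[10] = 49,  x[11] = 33,  x[12] = 11,  x[13] = 7,  x[14] = 9,  x[15] = 53.
Since (x[14], x[15]) = (x[2], x[3]) = (9, 53) (two consecutive terms determine the rest), the sequence is eventually periodic: after a pre-period of length 1 it cycles with period 12.
For n ≥ 2, x[n] depends only on (n - 2) mod 12. (869 - 2) mod 12 = 3, so x[869] = x[5] = 27.

27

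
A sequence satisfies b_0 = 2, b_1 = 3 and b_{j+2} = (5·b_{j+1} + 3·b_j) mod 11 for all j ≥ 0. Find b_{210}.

2

Computing terms: b_0 = 2,  b_1 = 3,  b_2 = 10,  b_3 = 4,  b_4 = 6,  b_5 = 9,  b_6 = 8,  b_7 = 1,  b_8 = 7,  b_9 = 5,  b_{10} = 2,  b_{11} = 3.
The sequence repeats with period 10.
(210 - 0) mod 10 = 0, so b_{210} = b_0 = 2.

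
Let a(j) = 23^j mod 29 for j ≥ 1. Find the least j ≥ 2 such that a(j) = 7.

Listing terms: a(1) = 23, a(2) = 7, a(3) = 16, a(4) = 20, a(5) = 25, a(6) = 24, a(7) = 1, a(8) = 23.
The sequence repeats with period 7.
The value 7 first appears (with j ≥ 2) at a(2).

2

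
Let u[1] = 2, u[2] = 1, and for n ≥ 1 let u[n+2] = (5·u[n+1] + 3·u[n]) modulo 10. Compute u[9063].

9

We have u[1] = 2, u[2] = 1, u[3] = 1, u[4] = 8, u[5] = 3, u[6] = 9, u[7] = 4, u[8] = 7, u[9] = 7, u[10] = 6, u[11] = 1, u[12] = 3, u[13] = 8, u[14] = 9, u[15] = 9, u[16] = 2, u[17] = 7, u[18] = 1, u[19] = 6, u[20] = 3, u[21] = 3, u[22] = 4, u[23] = 9, u[24] = 7, u[25] = 2, u[26] = 1.
Since (u[25], u[26]) = (u[1], u[2]) = (2, 1) (two consecutive terms determine the rest), the sequence is periodic with period 24.
So u[9063] = u[1 + ((9063-1) mod 24)] = u[15] = 9.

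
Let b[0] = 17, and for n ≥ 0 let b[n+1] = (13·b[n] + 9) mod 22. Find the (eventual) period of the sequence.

10

We have b[0] = 17, b[1] = 10, b[2] = 7, b[3] = 12, b[4] = 11, b[5] = 20, b[6] = 5, b[7] = 8, b[8] = 3, b[9] = 4, b[10] = 17.
The sequence repeats with period 10.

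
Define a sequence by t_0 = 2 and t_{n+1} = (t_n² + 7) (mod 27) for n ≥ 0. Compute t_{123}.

Listing terms: t_0 = 2; t_1 = 11; t_2 = 20; t_3 = 2.
Since t_3 = t_0 = 2, the sequence is periodic with period 3.
So t_{123} = t_{0 + ((123-0) mod 3)} = t_0 = 2.

2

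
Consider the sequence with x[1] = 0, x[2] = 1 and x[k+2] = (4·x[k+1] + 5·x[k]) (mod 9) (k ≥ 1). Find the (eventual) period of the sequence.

Listing terms: x[1] = 0; x[2] = 1; x[3] = 4; x[4] = 3; x[5] = 5; x[6] = 8; x[7] = 3; x[8] = 7; x[9] = 7; x[10] = 0; x[11] = 8; x[12] = 5; x[13] = 6; x[14] = 4; x[15] = 1; x[16] = 6; x[17] = 2; x[18] = 2; x[19] = 0; x[20] = 1.
The sequence repeats with period 18.

18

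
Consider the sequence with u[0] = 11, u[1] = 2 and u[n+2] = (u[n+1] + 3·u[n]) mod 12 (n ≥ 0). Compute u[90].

u[0] = 11,  u[1] = 2,  u[2] = 11,  u[3] = 5,  u[4] = 2,  u[5] = 5,  u[6] = 11,  u[7] = 2.
The sequence repeats with period 6.
So u[90] = u[0 + ((90-0) mod 6)] = u[0] = 11.

11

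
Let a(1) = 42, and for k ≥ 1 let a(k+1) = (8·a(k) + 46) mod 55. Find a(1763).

Computing terms: a(1) = 42,  a(2) = 52,  a(3) = 22,  a(4) = 2,  a(5) = 7,  a(6) = 47,  a(7) = 37,  a(8) = 12,  a(9) = 32,  a(10) = 27,  a(11) = 42.
Since a(11) = a(1) = 42, the sequence is periodic with period 10.
So a(1763) = a(1 + ((1763-1) mod 10)) = a(3) = 22.

22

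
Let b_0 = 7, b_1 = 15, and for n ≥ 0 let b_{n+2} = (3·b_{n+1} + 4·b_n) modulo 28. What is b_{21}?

Listing terms: b_0 = 7; b_1 = 15; b_2 = 17; b_3 = 27; b_4 = 9; b_5 = 23; b_6 = 21; b_7 = 15; b_8 = 17.
Since (b_7, b_8) = (b_1, b_2) = (15, 17) (two consecutive terms determine the rest), the sequence is eventually periodic: after a pre-period of length 1 it cycles with period 6.
For n ≥ 1, b_n depends only on (n - 1) mod 6. (21 - 1) mod 6 = 2, so b_{21} = b_3 = 27.

27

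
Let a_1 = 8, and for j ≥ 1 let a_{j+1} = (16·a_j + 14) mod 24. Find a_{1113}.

6

We have a_1 = 8; a_2 = 22; a_3 = 6; a_4 = 14; a_5 = 22.
Since a_5 = a_2 = 22, the sequence is eventually periodic: after a pre-period of length 1 it cycles with period 3.
For j ≥ 2, a_j depends only on (j - 2) mod 3. (1113 - 2) mod 3 = 1, so a_{1113} = a_3 = 6.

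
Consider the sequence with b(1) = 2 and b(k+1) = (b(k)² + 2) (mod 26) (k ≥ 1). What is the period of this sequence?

4

b(1) = 2; b(2) = 6; b(3) = 12; b(4) = 16; b(5) = 24; b(6) = 6.
Since b(6) = b(2) = 6, the sequence is eventually periodic: after a pre-period of length 1 it cycles with period 4.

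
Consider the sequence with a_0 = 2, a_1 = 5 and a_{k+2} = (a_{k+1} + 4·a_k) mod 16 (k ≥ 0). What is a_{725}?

9

We have a_0 = 2; a_1 = 5; a_2 = 13; a_3 = 1; a_4 = 5; a_5 = 9; a_6 = 13; a_7 = 1.
Since (a_6, a_7) = (a_2, a_3) = (13, 1) (two consecutive terms determine the rest), the sequence is eventually periodic: after a pre-period of length 2 it cycles with period 4.
For k ≥ 2, a_k depends only on (k - 2) mod 4. (725 - 2) mod 4 = 3, so a_{725} = a_5 = 9.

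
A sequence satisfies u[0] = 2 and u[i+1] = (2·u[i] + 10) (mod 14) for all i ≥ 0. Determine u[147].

2

Computing terms: u[0] = 2, u[1] = 0, u[2] = 10, u[3] = 2.
Since u[3] = u[0] = 2, the sequence is periodic with period 3.
So u[147] = u[0 + ((147-0) mod 3)] = u[0] = 2.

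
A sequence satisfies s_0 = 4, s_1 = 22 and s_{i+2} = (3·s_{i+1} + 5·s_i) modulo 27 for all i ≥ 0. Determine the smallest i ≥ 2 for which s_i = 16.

5

s_0 = 4, s_1 = 22, s_2 = 5, s_3 = 17, s_4 = 22, s_5 = 16, s_6 = 23, s_7 = 14, s_8 = 22, s_9 = 1, s_{10} = 5, s_{11} = 20, s_{12} = 4, s_{13} = 4, s_{14} = 5, s_{15} = 8, s_{16} = 22, s_{17} = 25, s_{18} = 23, s_{19} = 5, s_{20} = 22, s_{21} = 10, s_{22} = 5, s_{23} = 11, s_{24} = 4, s_{25} = 13, s_{26} = 5, s_{27} = 26, s_{28} = 22, s_{29} = 7, s_{30} = 23, s_{31} = 23, s_{32} = 22, s_{33} = 19, s_{34} = 5, s_{35} = 2, s_{36} = 4, s_{37} = 22.
The sequence repeats with period 36.
The value 16 first appears (with i ≥ 2) at s_5.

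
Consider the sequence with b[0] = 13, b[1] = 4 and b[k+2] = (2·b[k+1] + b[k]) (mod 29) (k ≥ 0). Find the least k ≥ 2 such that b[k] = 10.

Computing terms: b[0] = 13, b[1] = 4, b[2] = 21, b[3] = 17, b[4] = 26, b[5] = 11, b[6] = 19, b[7] = 20, b[8] = 1, b[9] = 22, b[10] = 16, b[11] = 25, b[12] = 8, b[13] = 12, b[14] = 3, b[15] = 18, b[16] = 10, b[17] = 9, b[18] = 28, b[19] = 7, b[20] = 13, b[21] = 4.
The sequence repeats with period 20.
The value 10 first appears (with k ≥ 2) at b[16].

16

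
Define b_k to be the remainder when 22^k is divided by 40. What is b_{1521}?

32

Listing terms: b_1 = 22; b_2 = 4; b_3 = 8; b_4 = 16; b_5 = 32; b_6 = 24; b_7 = 8.
Since b_7 = b_3 = 8, the sequence is eventually periodic: after a pre-period of length 2 it cycles with period 4.
For k ≥ 3, b_k depends only on (k - 3) mod 4. (1521 - 3) mod 4 = 2, so b_{1521} = b_5 = 32.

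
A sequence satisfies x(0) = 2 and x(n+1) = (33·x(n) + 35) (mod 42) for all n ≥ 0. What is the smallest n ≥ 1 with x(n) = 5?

Listing terms: x(0) = 2,  x(1) = 17,  x(2) = 8,  x(3) = 5,  x(4) = 32,  x(5) = 41,  x(6) = 2.
Since x(6) = x(0) = 2, the sequence is periodic with period 6.
The value 5 first appears (with n ≥ 1) at x(3).

3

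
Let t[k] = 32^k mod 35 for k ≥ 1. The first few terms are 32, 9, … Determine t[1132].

11

t[1] = 32,  t[2] = 9,  t[3] = 8,  t[4] = 11,  t[5] = 2,  t[6] = 29,  t[7] = 18,  t[8] = 16,  t[9] = 22,  t[10] = 4,  t[11] = 23,  t[12] = 1,  t[13] = 32.
The sequence repeats with period 12.
(1132 - 1) mod 12 = 3, so t[1132] = t[4] = 11.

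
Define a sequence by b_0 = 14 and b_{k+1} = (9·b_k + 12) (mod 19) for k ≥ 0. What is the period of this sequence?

We have b_0 = 14,  b_1 = 5,  b_2 = 0,  b_3 = 12,  b_4 = 6,  b_5 = 9,  b_6 = 17,  b_7 = 13,  b_8 = 15,  b_9 = 14.
Since b_9 = b_0 = 14, the sequence is periodic with period 9.

9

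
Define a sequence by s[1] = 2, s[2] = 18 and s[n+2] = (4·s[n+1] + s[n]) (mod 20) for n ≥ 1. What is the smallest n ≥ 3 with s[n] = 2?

s[1] = 2; s[2] = 18; s[3] = 14; s[4] = 14; s[5] = 10; s[6] = 14; s[7] = 6; s[8] = 18; s[9] = 18; s[10] = 10; s[11] = 18; s[12] = 2; s[13] = 6; s[14] = 6; s[15] = 10; s[16] = 6; s[17] = 14; s[18] = 2; s[19] = 2; s[20] = 10; s[21] = 2; s[22] = 18.
Since (s[21], s[22]) = (s[1], s[2]) = (2, 18) (two consecutive terms determine the rest), the sequence is periodic with period 20.
The value 2 first appears (with n ≥ 3) at s[12].

12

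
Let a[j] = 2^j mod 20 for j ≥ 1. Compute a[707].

8

Listing terms: a[1] = 2, a[2] = 4, a[3] = 8, a[4] = 16, a[5] = 12, a[6] = 4.
Since a[6] = a[2] = 4, the sequence is eventually periodic: after a pre-period of length 1 it cycles with period 4.
For j ≥ 2, a[j] depends only on (j - 2) mod 4. (707 - 2) mod 4 = 1, so a[707] = a[3] = 8.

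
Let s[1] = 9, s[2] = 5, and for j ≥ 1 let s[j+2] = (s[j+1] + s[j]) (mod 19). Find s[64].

17

Listing terms: s[1] = 9, s[2] = 5, s[3] = 14, s[4] = 0, s[5] = 14, s[6] = 14, s[7] = 9, s[8] = 4, s[9] = 13, s[10] = 17, s[11] = 11, s[12] = 9, s[13] = 1, s[14] = 10, s[15] = 11, s[16] = 2, s[17] = 13, s[18] = 15, s[19] = 9, s[20] = 5.
The sequence repeats with period 18.
So s[64] = s[1 + ((64-1) mod 18)] = s[10] = 17.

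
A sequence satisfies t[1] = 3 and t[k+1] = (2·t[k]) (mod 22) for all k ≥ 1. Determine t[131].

We have t[1] = 3,  t[2] = 6,  t[3] = 12,  t[4] = 2,  t[5] = 4,  t[6] = 8,  t[7] = 16,  t[8] = 10,  t[9] = 20,  t[10] = 18,  t[11] = 14,  t[12] = 6.
Since t[12] = t[2] = 6, the sequence is eventually periodic: after a pre-period of length 1 it cycles with period 10.
For k ≥ 2, t[k] depends only on (k - 2) mod 10. (131 - 2) mod 10 = 9, so t[131] = t[11] = 14.

14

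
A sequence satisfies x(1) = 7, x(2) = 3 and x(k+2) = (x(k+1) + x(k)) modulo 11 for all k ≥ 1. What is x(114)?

2

Listing terms: x(1) = 7, x(2) = 3, x(3) = 10, x(4) = 2, x(5) = 1, x(6) = 3, x(7) = 4, x(8) = 7, x(9) = 0, x(10) = 7, x(11) = 7, x(12) = 3.
The sequence repeats with period 10.
So x(114) = x(1 + ((114-1) mod 10)) = x(4) = 2.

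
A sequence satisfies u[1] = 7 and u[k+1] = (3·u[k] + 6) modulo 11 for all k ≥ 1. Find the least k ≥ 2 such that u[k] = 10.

3

u[1] = 7; u[2] = 5; u[3] = 10; u[4] = 3; u[5] = 4; u[6] = 7.
The sequence repeats with period 5.
The value 10 first appears (with k ≥ 2) at u[3].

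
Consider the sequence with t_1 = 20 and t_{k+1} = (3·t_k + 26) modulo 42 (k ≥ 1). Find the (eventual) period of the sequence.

t_1 = 20, t_2 = 2, t_3 = 32, t_4 = 38, t_5 = 14, t_6 = 26, t_7 = 20.
Since t_7 = t_1 = 20, the sequence is periodic with period 6.

6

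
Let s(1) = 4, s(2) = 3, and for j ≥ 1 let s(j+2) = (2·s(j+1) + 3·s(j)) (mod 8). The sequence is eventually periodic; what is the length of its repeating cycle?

We have s(1) = 4, s(2) = 3, s(3) = 2, s(4) = 5, s(5) = 0, s(6) = 7, s(7) = 6, s(8) = 1, s(9) = 4, s(10) = 3.
Since (s(9), s(10)) = (s(1), s(2)) = (4, 3) (two consecutive terms determine the rest), the sequence is periodic with period 8.

8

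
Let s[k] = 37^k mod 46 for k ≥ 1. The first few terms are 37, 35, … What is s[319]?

Listing terms: s[1] = 37; s[2] = 35; s[3] = 7; s[4] = 29; s[5] = 15; s[6] = 3; s[7] = 19; s[8] = 13; s[9] = 21; s[10] = 41; s[11] = 45; s[12] = 9; s[13] = 11; s[14] = 39; s[15] = 17; s[16] = 31; s[17] = 43; s[18] = 27; s[19] = 33; s[20] = 25; s[21] = 5; s[22] = 1; s[23] = 37.
Since s[23] = s[1] = 37, the sequence is periodic with period 22.
(319 - 1) mod 22 = 10, so s[319] = s[11] = 45.

45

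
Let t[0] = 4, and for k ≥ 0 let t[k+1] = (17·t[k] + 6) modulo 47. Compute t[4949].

t[0] = 4; t[1] = 27; t[2] = 42; t[3] = 15; t[4] = 26; t[5] = 25; t[6] = 8; t[7] = 1; t[8] = 23; t[9] = 21; t[10] = 34; t[11] = 20; t[12] = 17; t[13] = 13; t[14] = 39; t[15] = 11; t[16] = 5; t[17] = 44; t[18] = 2; t[19] = 40; t[20] = 28; t[21] = 12; t[22] = 22; t[23] = 4.
The sequence repeats with period 23.
(4949 - 0) mod 23 = 4, so t[4949] = t[4] = 26.

26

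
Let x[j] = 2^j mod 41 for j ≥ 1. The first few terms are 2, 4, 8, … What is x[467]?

5

We have x[1] = 2; x[2] = 4; x[3] = 8; x[4] = 16; x[5] = 32; x[6] = 23; x[7] = 5; x[8] = 10; x[9] = 20; x[10] = 40; x[11] = 39; x[12] = 37; x[13] = 33; x[14] = 25; x[15] = 9; x[16] = 18; x[17] = 36; x[18] = 31; x[19] = 21; x[20] = 1; x[21] = 2.
Since x[21] = x[1] = 2, the sequence is periodic with period 20.
(467 - 1) mod 20 = 6, so x[467] = x[7] = 5.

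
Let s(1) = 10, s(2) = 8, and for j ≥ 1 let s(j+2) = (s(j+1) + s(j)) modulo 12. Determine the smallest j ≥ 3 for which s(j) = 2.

4

Listing terms: s(1) = 10; s(2) = 8; s(3) = 6; s(4) = 2; s(5) = 8; s(6) = 10; s(7) = 6; s(8) = 4; s(9) = 10; s(10) = 2; s(11) = 0; s(12) = 2; s(13) = 2; s(14) = 4; s(15) = 6; s(16) = 10; s(17) = 4; s(18) = 2; s(19) = 6; s(20) = 8; s(21) = 2; s(22) = 10; s(23) = 0; s(24) = 10; s(25) = 10; s(26) = 8.
Since (s(25), s(26)) = (s(1), s(2)) = (10, 8) (two consecutive terms determine the rest), the sequence is periodic with period 24.
The value 2 first appears (with j ≥ 3) at s(4).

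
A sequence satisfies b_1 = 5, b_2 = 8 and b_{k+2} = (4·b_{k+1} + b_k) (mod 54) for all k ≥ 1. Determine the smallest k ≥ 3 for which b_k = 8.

10

Listing terms: b_1 = 5; b_2 = 8; b_3 = 37; b_4 = 48; b_5 = 13; b_6 = 46; b_7 = 35; b_8 = 24; b_9 = 23; b_{10} = 8; b_{11} = 1; b_{12} = 12; b_{13} = 49; b_{14} = 46; b_{15} = 17; b_{16} = 6; b_{17} = 41; b_{18} = 8; b_{19} = 19; b_{20} = 30; b_{21} = 31; b_{22} = 46; b_{23} = 53; b_{24} = 42; b_{25} = 5; b_{26} = 8.
Since (b_{25}, b_{26}) = (b_1, b_2) = (5, 8) (two consecutive terms determine the rest), the sequence is periodic with period 24.
The value 8 first appears (with k ≥ 3) at b_{10}.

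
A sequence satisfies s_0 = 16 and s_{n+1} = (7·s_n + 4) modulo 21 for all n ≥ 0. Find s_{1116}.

Listing terms: s_0 = 16; s_1 = 11; s_2 = 18; s_3 = 4; s_4 = 11.
Since s_4 = s_1 = 11, the sequence is eventually periodic: after a pre-period of length 1 it cycles with period 3.
For n ≥ 1, s_n depends only on (n - 1) mod 3. (1116 - 1) mod 3 = 2, so s_{1116} = s_3 = 4.

4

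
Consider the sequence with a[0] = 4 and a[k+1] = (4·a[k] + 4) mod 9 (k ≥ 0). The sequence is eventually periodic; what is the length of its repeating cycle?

Listing terms: a[0] = 4,  a[1] = 2,  a[2] = 3,  a[3] = 7,  a[4] = 5,  a[5] = 6,  a[6] = 1,  a[7] = 8,  a[8] = 0,  a[9] = 4.
The sequence repeats with period 9.

9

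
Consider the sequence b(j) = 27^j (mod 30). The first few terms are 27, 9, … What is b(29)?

Computing terms: b(1) = 27; b(2) = 9; b(3) = 3; b(4) = 21; b(5) = 27.
Since b(5) = b(1) = 27, the sequence is periodic with period 4.
(29 - 1) mod 4 = 0, so b(29) = b(1) = 27.

27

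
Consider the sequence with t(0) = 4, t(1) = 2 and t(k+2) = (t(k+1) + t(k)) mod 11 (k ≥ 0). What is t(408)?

6

Computing terms: t(0) = 4; t(1) = 2; t(2) = 6; t(3) = 8; t(4) = 3; t(5) = 0; t(6) = 3; t(7) = 3; t(8) = 6; t(9) = 9; t(10) = 4; t(11) = 2.
Since (t(10), t(11)) = (t(0), t(1)) = (4, 2) (two consecutive terms determine the rest), the sequence is periodic with period 10.
(408 - 0) mod 10 = 8, so t(408) = t(8) = 6.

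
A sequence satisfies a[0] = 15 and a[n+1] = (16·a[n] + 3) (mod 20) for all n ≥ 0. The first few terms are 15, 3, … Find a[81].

Computing terms: a[0] = 15, a[1] = 3, a[2] = 11, a[3] = 19, a[4] = 7, a[5] = 15.
The sequence repeats with period 5.
So a[81] = a[0 + ((81-0) mod 5)] = a[1] = 3.

3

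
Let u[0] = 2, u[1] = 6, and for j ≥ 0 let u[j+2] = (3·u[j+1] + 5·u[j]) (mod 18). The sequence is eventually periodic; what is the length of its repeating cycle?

12

We have u[0] = 2; u[1] = 6; u[2] = 10; u[3] = 6; u[4] = 14; u[5] = 0; u[6] = 16; u[7] = 12; u[8] = 8; u[9] = 12; u[10] = 4; u[11] = 0; u[12] = 2; u[13] = 6.
The sequence repeats with period 12.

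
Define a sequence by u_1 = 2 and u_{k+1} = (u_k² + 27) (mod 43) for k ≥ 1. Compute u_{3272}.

37

Computing terms: u_1 = 2, u_2 = 31, u_3 = 42, u_4 = 28, u_5 = 37, u_6 = 20, u_7 = 40, u_8 = 36, u_9 = 33, u_{10} = 41, u_{11} = 31.
Since u_{11} = u_2 = 31, the sequence is eventually periodic: after a pre-period of length 1 it cycles with period 9.
For k ≥ 2, u_k depends only on (k - 2) mod 9. (3272 - 2) mod 9 = 3, so u_{3272} = u_5 = 37.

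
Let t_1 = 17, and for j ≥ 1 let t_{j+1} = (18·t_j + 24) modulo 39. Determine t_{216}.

9

t_1 = 17,  t_2 = 18,  t_3 = 36,  t_4 = 9,  t_5 = 30,  t_6 = 18.
Since t_6 = t_2 = 18, the sequence is eventually periodic: after a pre-period of length 1 it cycles with period 4.
For j ≥ 2, t_j depends only on (j - 2) mod 4. (216 - 2) mod 4 = 2, so t_{216} = t_4 = 9.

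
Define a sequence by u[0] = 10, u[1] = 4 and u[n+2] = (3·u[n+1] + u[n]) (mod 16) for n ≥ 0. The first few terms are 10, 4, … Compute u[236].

Listing terms: u[0] = 10; u[1] = 4; u[2] = 6; u[3] = 6; u[4] = 8; u[5] = 14; u[6] = 2; u[7] = 4; u[8] = 14; u[9] = 14; u[10] = 8; u[11] = 6; u[12] = 10; u[13] = 4.
Since (u[12], u[13]) = (u[0], u[1]) = (10, 4) (two consecutive terms determine the rest), the sequence is periodic with period 12.
So u[236] = u[0 + ((236-0) mod 12)] = u[8] = 14.

14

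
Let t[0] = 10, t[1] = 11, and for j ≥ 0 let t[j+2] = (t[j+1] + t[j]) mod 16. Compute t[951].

0

We have t[0] = 10,  t[1] = 11,  t[2] = 5,  t[3] = 0,  t[4] = 5,  t[5] = 5,  t[6] = 10,  t[7] = 15,  t[8] = 9,  t[9] = 8,  t[10] = 1,  t[11] = 9,  t[12] = 10,  t[13] = 3,  t[14] = 13,  t[15] = 0,  t[16] = 13,  t[17] = 13,  t[18] = 10,  t[19] = 7,  t[20] = 1,  t[21] = 8,  t[22] = 9,  t[23] = 1,  t[24] = 10,  t[25] = 11.
Since (t[24], t[25]) = (t[0], t[1]) = (10, 11) (two consecutive terms determine the rest), the sequence is periodic with period 24.
So t[951] = t[0 + ((951-0) mod 24)] = t[15] = 0.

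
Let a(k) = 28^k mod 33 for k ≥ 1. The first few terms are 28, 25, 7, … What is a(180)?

1

Listing terms: a(1) = 28,  a(2) = 25,  a(3) = 7,  a(4) = 31,  a(5) = 10,  a(6) = 16,  a(7) = 19,  a(8) = 4,  a(9) = 13,  a(10) = 1,  a(11) = 28.
Since a(11) = a(1) = 28, the sequence is periodic with period 10.
(180 - 1) mod 10 = 9, so a(180) = a(10) = 1.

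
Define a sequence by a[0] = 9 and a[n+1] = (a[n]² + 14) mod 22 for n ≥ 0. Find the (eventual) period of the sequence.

3

a[0] = 9,  a[1] = 7,  a[2] = 19,  a[3] = 1,  a[4] = 15,  a[5] = 19.
Since a[5] = a[2] = 19, the sequence is eventually periodic: after a pre-period of length 2 it cycles with period 3.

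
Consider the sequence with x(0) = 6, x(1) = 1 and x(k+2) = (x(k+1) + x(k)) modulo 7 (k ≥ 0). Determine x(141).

Listing terms: x(0) = 6, x(1) = 1, x(2) = 0, x(3) = 1, x(4) = 1, x(5) = 2, x(6) = 3, x(7) = 5, x(8) = 1, x(9) = 6, x(10) = 0, x(11) = 6, x(12) = 6, x(13) = 5, x(14) = 4, x(15) = 2, x(16) = 6, x(17) = 1.
Since (x(16), x(17)) = (x(0), x(1)) = (6, 1) (two consecutive terms determine the rest), the sequence is periodic with period 16.
(141 - 0) mod 16 = 13, so x(141) = x(13) = 5.

5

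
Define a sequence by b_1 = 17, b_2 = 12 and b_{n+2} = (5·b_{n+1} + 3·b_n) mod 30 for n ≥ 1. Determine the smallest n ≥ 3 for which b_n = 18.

5

We have b_1 = 17; b_2 = 12; b_3 = 21; b_4 = 21; b_5 = 18; b_6 = 3; b_7 = 9; b_8 = 24; b_9 = 27; b_{10} = 27; b_{11} = 6; b_{12} = 21; b_{13} = 3; b_{14} = 18; b_{15} = 9; b_{16} = 9; b_{17} = 12; b_{18} = 27; b_{19} = 21; b_{20} = 6; b_{21} = 3; b_{22} = 3; b_{23} = 24; b_{24} = 9; b_{25} = 27; b_{26} = 12; b_{27} = 21.
Since (b_{26}, b_{27}) = (b_2, b_3) = (12, 21) (two consecutive terms determine the rest), the sequence is eventually periodic: after a pre-period of length 1 it cycles with period 24.
The value 18 first appears (with n ≥ 3) at b_5.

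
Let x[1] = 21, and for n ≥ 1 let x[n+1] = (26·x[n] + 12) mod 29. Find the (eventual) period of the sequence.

28

Listing terms: x[1] = 21; x[2] = 7; x[3] = 20; x[4] = 10; x[5] = 11; x[6] = 8; x[7] = 17; x[8] = 19; x[9] = 13; x[10] = 2; x[11] = 6; x[12] = 23; x[13] = 1; x[14] = 9; x[15] = 14; x[16] = 28; x[17] = 15; x[18] = 25; x[19] = 24; x[20] = 27; x[21] = 18; x[22] = 16; x[23] = 22; x[24] = 4; x[25] = 0; x[26] = 12; x[27] = 5; x[28] = 26; x[29] = 21.
The sequence repeats with period 28.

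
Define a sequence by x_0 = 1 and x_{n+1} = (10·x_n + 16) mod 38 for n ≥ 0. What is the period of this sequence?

18

x_0 = 1, x_1 = 26, x_2 = 10, x_3 = 2, x_4 = 36, x_5 = 34, x_6 = 14, x_7 = 4, x_8 = 18, x_9 = 6, x_{10} = 0, x_{11} = 16, x_{12} = 24, x_{13} = 28, x_{14} = 30, x_{15} = 12, x_{16} = 22, x_{17} = 8, x_{18} = 20, x_{19} = 26.
Since x_{19} = x_1 = 26, the sequence is eventually periodic: after a pre-period of length 1 it cycles with period 18.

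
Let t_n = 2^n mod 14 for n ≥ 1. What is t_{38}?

We have t_1 = 2; t_2 = 4; t_3 = 8; t_4 = 2.
Since t_4 = t_1 = 2, the sequence is periodic with period 3.
(38 - 1) mod 3 = 1, so t_{38} = t_2 = 4.

4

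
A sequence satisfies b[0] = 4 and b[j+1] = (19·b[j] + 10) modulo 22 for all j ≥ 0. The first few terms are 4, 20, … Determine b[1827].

b[0] = 4; b[1] = 20; b[2] = 16; b[3] = 6; b[4] = 14; b[5] = 12; b[6] = 18; b[7] = 0; b[8] = 10; b[9] = 2; b[10] = 4.
Since b[10] = b[0] = 4, the sequence is periodic with period 10.
So b[1827] = b[0 + ((1827-0) mod 10)] = b[7] = 0.

0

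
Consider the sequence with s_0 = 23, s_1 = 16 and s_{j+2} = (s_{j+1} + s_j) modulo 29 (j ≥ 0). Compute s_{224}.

Listing terms: s_0 = 23,  s_1 = 16,  s_2 = 10,  s_3 = 26,  s_4 = 7,  s_5 = 4,  s_6 = 11,  s_7 = 15,  s_8 = 26,  s_9 = 12,  s_{10} = 9,  s_{11} = 21,  s_{12} = 1,  s_{13} = 22,  s_{14} = 23,  s_{15} = 16.
The sequence repeats with period 14.
So s_{224} = s_{0 + ((224-0) mod 14)} = s_0 = 23.

23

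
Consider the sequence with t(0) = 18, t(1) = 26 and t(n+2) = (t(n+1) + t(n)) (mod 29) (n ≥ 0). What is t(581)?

t(0) = 18; t(1) = 26; t(2) = 15; t(3) = 12; t(4) = 27; t(5) = 10; t(6) = 8; t(7) = 18; t(8) = 26.
Since (t(7), t(8)) = (t(0), t(1)) = (18, 26) (two consecutive terms determine the rest), the sequence is periodic with period 7.
(581 - 0) mod 7 = 0, so t(581) = t(0) = 18.

18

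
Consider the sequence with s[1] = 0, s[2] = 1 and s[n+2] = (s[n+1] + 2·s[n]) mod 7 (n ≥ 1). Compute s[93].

Computing terms: s[1] = 0, s[2] = 1, s[3] = 1, s[4] = 3, s[5] = 5, s[6] = 4, s[7] = 0, s[8] = 1.
The sequence repeats with period 6.
So s[93] = s[1 + ((93-1) mod 6)] = s[3] = 1.

1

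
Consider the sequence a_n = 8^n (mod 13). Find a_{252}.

Computing terms: a_0 = 1, a_1 = 8, a_2 = 12, a_3 = 5, a_4 = 1.
Since a_4 = a_0 = 1, the sequence is periodic with period 4.
So a_{252} = a_{0 + ((252-0) mod 4)} = a_0 = 1.

1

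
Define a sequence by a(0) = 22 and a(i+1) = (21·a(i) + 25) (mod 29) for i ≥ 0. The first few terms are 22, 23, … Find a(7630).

Computing terms: a(0) = 22, a(1) = 23, a(2) = 15, a(3) = 21, a(4) = 2, a(5) = 9, a(6) = 11, a(7) = 24, a(8) = 7, a(9) = 27, a(10) = 12, a(11) = 16, a(12) = 13, a(13) = 8, a(14) = 19, a(15) = 18, a(16) = 26, a(17) = 20, a(18) = 10, a(19) = 3, a(20) = 1, a(21) = 17, a(22) = 5, a(23) = 14, a(24) = 0, a(25) = 25, a(26) = 28, a(27) = 4, a(28) = 22.
Since a(28) = a(0) = 22, the sequence is periodic with period 28.
So a(7630) = a(0 + ((7630-0) mod 28)) = a(14) = 19.

19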